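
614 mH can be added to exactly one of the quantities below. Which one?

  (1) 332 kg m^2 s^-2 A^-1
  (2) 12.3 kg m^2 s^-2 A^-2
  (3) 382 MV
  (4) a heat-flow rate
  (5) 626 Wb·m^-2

Reference: H = V·s·A⁻¹ = kg·m²·s⁻²·A⁻².
Each option:
  (1) kg·m²·s⁻²·A⁻¹
  (2) kg·m²·s⁻²·A⁻²  ← same
  (3) V = J·C⁻¹ = kg·m²·s⁻³·A⁻¹
  (4) [heat-flow rate] = kg·m²·s⁻³
  (5) Wb·m⁻² = V·s·m⁻² = kg·s⁻²·A⁻¹
Only (2) matches kg·m²·s⁻²·A⁻².

(2)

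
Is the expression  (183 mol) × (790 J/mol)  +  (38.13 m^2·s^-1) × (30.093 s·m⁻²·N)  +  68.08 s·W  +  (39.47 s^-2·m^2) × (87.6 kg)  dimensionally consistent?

No

Dimensions:
  (183 mol) × (790 J/mol):  [mol] · [kg·m²·s⁻²·mol⁻¹] = kg·m²·s⁻²
  (38.13 m^2·s^-1) × (30.093 s·m⁻²·N):  [m²·s⁻¹] · [kg·m⁻¹·s⁻¹] = kg·m·s⁻²
  68.08 s·W:  W·s = J·s⁻¹·s = kg·m²·s⁻²
  (39.47 s^-2·m^2) × (87.6 kg):  [m²·s⁻²] · [kg] = kg·m²·s⁻²
The terms do not share a single dimension (kg·m²·s⁻² vs kg·m·s⁻²).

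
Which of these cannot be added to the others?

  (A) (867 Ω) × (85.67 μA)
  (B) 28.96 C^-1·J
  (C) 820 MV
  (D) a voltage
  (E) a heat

(E)

Work out the base dimensions of each:
  (A) [kg·m²·s⁻³·A⁻²] · [A] = kg·m²·s⁻³·A⁻¹
  (B) J·C⁻¹ = N·m·(s·A)⁻¹ = kg·m²·s⁻³·A⁻¹
  (C) V = J·C⁻¹ = kg·m²·s⁻³·A⁻¹
  (D) [voltage] = kg·m²·s⁻³·A⁻¹
  (E) [heat] = kg·m²·s⁻²
All reduce to kg·m²·s⁻³·A⁻¹ except (E), which is kg·m²·s⁻².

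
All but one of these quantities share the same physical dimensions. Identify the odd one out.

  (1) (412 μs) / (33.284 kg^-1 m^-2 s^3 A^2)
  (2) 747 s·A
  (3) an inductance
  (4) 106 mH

(2)

Expand each in SI base units:
  (1) [s] / [kg⁻¹·m⁻²·s³·A²] = kg·m²·s⁻²·A⁻²
  (2) s·A
  (3) [inductance] = kg·m²·s⁻²·A⁻²
  (4) H = V·s·A⁻¹ = kg·m²·s⁻²·A⁻²
All reduce to kg·m²·s⁻²·A⁻² except (2), which is s·A.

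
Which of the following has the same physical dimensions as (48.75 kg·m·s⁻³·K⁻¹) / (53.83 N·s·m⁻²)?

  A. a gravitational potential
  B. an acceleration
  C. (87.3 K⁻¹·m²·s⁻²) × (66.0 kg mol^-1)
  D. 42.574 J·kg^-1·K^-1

Reference: [kg·m·s⁻³·K⁻¹] / [kg·m⁻¹·s⁻¹] = m²·s⁻²·K⁻¹.
Each option:
  A. [gravitational potential] = m²·s⁻²
  B. [acceleration] = m·s⁻²
  C. [m²·s⁻²·K⁻¹] · [kg·mol⁻¹] = kg·m²·s⁻²·K⁻¹·mol⁻¹
  D. J·kg⁻¹·K⁻¹ = N·m·kg⁻¹·K⁻¹ = m²·s⁻²·K⁻¹  ← same
Only D. matches m²·s⁻²·K⁻¹.

D.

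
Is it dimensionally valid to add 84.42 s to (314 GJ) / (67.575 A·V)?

Reduce each to base SI dimensions:
  84.42 s:  s
  (314 GJ) / (67.575 A·V):  [kg·m²·s⁻²] / [kg·m²·s⁻³] = s
Both are s, so they have the same dimensions and can be added.

Yes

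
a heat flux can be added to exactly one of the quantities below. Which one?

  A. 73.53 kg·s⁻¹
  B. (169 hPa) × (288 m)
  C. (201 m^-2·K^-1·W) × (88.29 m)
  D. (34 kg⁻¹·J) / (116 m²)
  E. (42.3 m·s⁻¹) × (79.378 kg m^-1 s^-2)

Reference: [heat flux] = kg·s⁻³.
Each option:
  A. kg·s⁻¹
  B. [kg·m⁻¹·s⁻²] · [m] = kg·s⁻²
  C. [kg·s⁻³·K⁻¹] · [m] = kg·m·s⁻³·K⁻¹
  D. [m²·s⁻²] / [m²] = s⁻²
  E. [m·s⁻¹] · [kg·m⁻¹·s⁻²] = kg·s⁻³  ← same
Only E. matches kg·s⁻³.

E.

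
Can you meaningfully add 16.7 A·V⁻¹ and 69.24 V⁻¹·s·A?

No

Reduce each to base SI dimensions:
  16.7 A·V⁻¹:  A·V⁻¹ = A·(J·C⁻¹)⁻¹ = kg⁻¹·m⁻²·s³·A²
  69.24 V⁻¹·s·A:  A·s·V⁻¹ = A·s·(J·C⁻¹)⁻¹ = kg⁻¹·m⁻²·s⁴·A²
kg⁻¹·m⁻²·s³·A² ≠ kg⁻¹·m⁻²·s⁴·A², so they cannot be added.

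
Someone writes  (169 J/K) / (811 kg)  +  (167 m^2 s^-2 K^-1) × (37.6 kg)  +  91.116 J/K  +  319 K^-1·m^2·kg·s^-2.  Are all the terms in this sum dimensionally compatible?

No

In SI base units:
  (169 J/K) / (811 kg):  [kg·m²·s⁻²·K⁻¹] / [kg] = m²·s⁻²·K⁻¹
  (167 m^2 s^-2 K^-1) × (37.6 kg):  [m²·s⁻²·K⁻¹] · [kg] = kg·m²·s⁻²·K⁻¹
  91.116 J/K:  J·K⁻¹ = N·m·K⁻¹ = kg·m²·s⁻²·K⁻¹
  319 K^-1·m^2·kg·s^-2:  kg·m²·s⁻²·K⁻¹
The terms do not share a single dimension (kg·m²·s⁻²·K⁻¹ vs m²·s⁻²·K⁻¹).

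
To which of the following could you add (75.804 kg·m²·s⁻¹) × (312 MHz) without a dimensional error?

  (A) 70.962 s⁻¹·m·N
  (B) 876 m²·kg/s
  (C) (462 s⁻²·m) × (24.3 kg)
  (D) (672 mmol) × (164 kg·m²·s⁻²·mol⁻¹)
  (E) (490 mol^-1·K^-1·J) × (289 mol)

(D)

Reference: [kg·m²·s⁻¹] · [s⁻¹] = kg·m²·s⁻².
Each option:
  (A) N·m·s⁻¹ = kg·m·s⁻²·m·s⁻¹ = kg·m²·s⁻³
  (B) kg·m²·s⁻¹
  (C) [m·s⁻²] · [kg] = kg·m·s⁻²
  (D) [mol] · [kg·m²·s⁻²·mol⁻¹] = kg·m²·s⁻²  ← same
  (E) [kg·m²·s⁻²·K⁻¹·mol⁻¹] · [mol] = kg·m²·s⁻²·K⁻¹
Only (D) matches kg·m²·s⁻².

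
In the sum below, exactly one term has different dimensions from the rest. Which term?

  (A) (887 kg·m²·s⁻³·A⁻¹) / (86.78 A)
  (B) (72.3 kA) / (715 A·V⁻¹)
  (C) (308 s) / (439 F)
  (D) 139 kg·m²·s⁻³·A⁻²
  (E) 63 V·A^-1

Reduce each to base SI dimensions:
  (A) [kg·m²·s⁻³·A⁻¹] / [A] = kg·m²·s⁻³·A⁻²
  (B) [A] / [kg⁻¹·m⁻²·s³·A²] = kg·m²·s⁻³·A⁻¹
  (C) [s] / [kg⁻¹·m⁻²·s⁴·A²] = kg·m²·s⁻³·A⁻²
  (D) kg·m²·s⁻³·A⁻²
  (E) V·A⁻¹ = J·C⁻¹·A⁻¹ = kg·m²·s⁻³·A⁻²
All reduce to kg·m²·s⁻³·A⁻² except (B), which is kg·m²·s⁻³·A⁻¹.

(B)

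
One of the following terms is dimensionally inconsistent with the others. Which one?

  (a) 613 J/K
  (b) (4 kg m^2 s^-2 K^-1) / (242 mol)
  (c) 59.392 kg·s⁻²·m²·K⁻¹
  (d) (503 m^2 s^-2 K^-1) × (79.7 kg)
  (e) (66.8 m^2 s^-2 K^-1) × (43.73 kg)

Work out the base dimensions of each:
  (a) J·K⁻¹ = N·m·K⁻¹ = kg·m²·s⁻²·K⁻¹
  (b) [kg·m²·s⁻²·K⁻¹] / [mol] = kg·m²·s⁻²·K⁻¹·mol⁻¹
  (c) kg·m²·s⁻²·K⁻¹
  (d) [m²·s⁻²·K⁻¹] · [kg] = kg·m²·s⁻²·K⁻¹
  (e) [m²·s⁻²·K⁻¹] · [kg] = kg·m²·s⁻²·K⁻¹
All reduce to kg·m²·s⁻²·K⁻¹ except (b), which is kg·m²·s⁻²·K⁻¹·mol⁻¹.

(b)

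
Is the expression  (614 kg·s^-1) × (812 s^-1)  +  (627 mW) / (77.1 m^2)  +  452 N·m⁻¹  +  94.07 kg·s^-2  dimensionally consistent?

Reduce each to base SI dimensions:
  (614 kg·s^-1) × (812 s^-1):  [kg·s⁻¹] · [s⁻¹] = kg·s⁻²
  (627 mW) / (77.1 m^2):  [kg·m²·s⁻³] / [m²] = kg·s⁻³
  452 N·m⁻¹:  N·m⁻¹ = kg·m·s⁻²·m⁻¹ = kg·s⁻²
  94.07 kg·s^-2:  kg·s⁻²
The terms do not share a single dimension (kg·s⁻² vs kg·s⁻³).

No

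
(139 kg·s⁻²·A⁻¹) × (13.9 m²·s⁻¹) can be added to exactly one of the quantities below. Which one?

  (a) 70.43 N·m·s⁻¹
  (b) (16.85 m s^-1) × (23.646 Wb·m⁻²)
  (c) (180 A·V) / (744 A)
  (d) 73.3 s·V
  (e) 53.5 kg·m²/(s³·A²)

(c)

Reference: [kg·s⁻²·A⁻¹] · [m²·s⁻¹] = kg·m²·s⁻³·A⁻¹.
Each option:
  (a) N·m·s⁻¹ = kg·m·s⁻²·m·s⁻¹ = kg·m²·s⁻³
  (b) [m·s⁻¹] · [kg·s⁻²·A⁻¹] = kg·m·s⁻³·A⁻¹
  (c) [kg·m²·s⁻³] / [A] = kg·m²·s⁻³·A⁻¹  ← same
  (d) V·s = J·C⁻¹·s = kg·m²·s⁻²·A⁻¹
  (e) kg·m²·s⁻³·A⁻²
Only (c) matches kg·m²·s⁻³·A⁻¹.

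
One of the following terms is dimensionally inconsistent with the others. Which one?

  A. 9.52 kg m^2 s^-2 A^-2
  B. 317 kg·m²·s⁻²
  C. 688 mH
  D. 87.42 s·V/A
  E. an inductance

In SI base units:
  A. kg·m²·s⁻²·A⁻²
  B. kg·m²·s⁻²
  C. H = V·s·A⁻¹ = kg·m²·s⁻²·A⁻²
  D. V·s·A⁻¹ = J·C⁻¹·s·A⁻¹ = kg·m²·s⁻²·A⁻²
  E. [inductance] = kg·m²·s⁻²·A⁻²
All reduce to kg·m²·s⁻²·A⁻² except B., which is kg·m²·s⁻².

B.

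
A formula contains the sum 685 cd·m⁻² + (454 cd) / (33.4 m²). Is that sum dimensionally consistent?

Work out the base dimensions of each:
  685 cd·m⁻²:  cd·m⁻² = m⁻²·cd
  (454 cd) / (33.4 m²):  [cd] / [m²] = m⁻²·cd
Both are m⁻²·cd, so they have the same dimensions and can be added.

Yes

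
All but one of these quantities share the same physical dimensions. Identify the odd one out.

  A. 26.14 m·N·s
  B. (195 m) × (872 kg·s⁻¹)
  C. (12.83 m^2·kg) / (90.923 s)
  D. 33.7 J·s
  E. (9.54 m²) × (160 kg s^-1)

Work out the base dimensions of each:
  A. N·m·s = kg·m·s⁻²·m·s = kg·m²·s⁻¹
  B. [m] · [kg·s⁻¹] = kg·m·s⁻¹
  C. [kg·m²] / [s] = kg·m²·s⁻¹
  D. J·s = N·m·s = kg·m²·s⁻¹
  E. [m²] · [kg·s⁻¹] = kg·m²·s⁻¹
All reduce to kg·m²·s⁻¹ except B., which is kg·m·s⁻¹.

B.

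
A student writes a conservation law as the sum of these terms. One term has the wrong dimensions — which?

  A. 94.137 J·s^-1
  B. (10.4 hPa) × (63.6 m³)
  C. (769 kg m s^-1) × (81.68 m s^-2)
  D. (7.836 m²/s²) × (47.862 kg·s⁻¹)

Dimensions:
  A. J·s⁻¹ = N·m·s⁻¹ = kg·m²·s⁻³
  B. [kg·m⁻¹·s⁻²] · [m³] = kg·m²·s⁻²
  C. [kg·m·s⁻¹] · [m·s⁻²] = kg·m²·s⁻³
  D. [m²·s⁻²] · [kg·s⁻¹] = kg·m²·s⁻³
All reduce to kg·m²·s⁻³ except B., which is kg·m²·s⁻².

B.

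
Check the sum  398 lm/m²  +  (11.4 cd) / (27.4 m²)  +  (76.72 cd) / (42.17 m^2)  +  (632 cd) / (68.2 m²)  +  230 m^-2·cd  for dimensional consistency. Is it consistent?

Yes

Work out the base dimensions of each:
  398 lm/m²:  lm·m⁻² = cd·m⁻² = m⁻²·cd
  (11.4 cd) / (27.4 m²):  [cd] / [m²] = m⁻²·cd
  (76.72 cd) / (42.17 m^2):  [cd] / [m²] = m⁻²·cd
  (632 cd) / (68.2 m²):  [cd] / [m²] = m⁻²·cd
  230 m^-2·cd:  cd·m⁻² = m⁻²·cd
Every term reduces to m⁻²·cd.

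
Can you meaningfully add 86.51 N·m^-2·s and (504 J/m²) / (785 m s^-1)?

Expand each in SI base units:
  86.51 N·m^-2·s:  N·s·m⁻² = kg·m·s⁻²·s·m⁻² = kg·m⁻¹·s⁻¹
  (504 J/m²) / (785 m s^-1):  [kg·s⁻²] / [m·s⁻¹] = kg·m⁻¹·s⁻¹
Both are kg·m⁻¹·s⁻¹, so they have the same dimensions and can be added.

Yes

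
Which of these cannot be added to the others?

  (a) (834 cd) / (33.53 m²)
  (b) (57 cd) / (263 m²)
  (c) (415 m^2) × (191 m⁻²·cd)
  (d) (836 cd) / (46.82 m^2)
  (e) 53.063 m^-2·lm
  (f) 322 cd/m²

(c)

Dimensions:
  (a) [cd] / [m²] = m⁻²·cd
  (b) [cd] / [m²] = m⁻²·cd
  (c) [m²] · [m⁻²·cd] = cd
  (d) [cd] / [m²] = m⁻²·cd
  (e) lm·m⁻² = cd·m⁻² = m⁻²·cd
  (f) cd·m⁻² = m⁻²·cd
All reduce to m⁻²·cd except (c), which is cd.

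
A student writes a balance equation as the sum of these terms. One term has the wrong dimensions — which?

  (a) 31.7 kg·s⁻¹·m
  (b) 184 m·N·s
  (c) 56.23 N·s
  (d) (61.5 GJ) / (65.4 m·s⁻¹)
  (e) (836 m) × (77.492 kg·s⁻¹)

(b)

Expand each in SI base units:
  (a) kg·m·s⁻¹
  (b) N·m·s = kg·m·s⁻²·m·s = kg·m²·s⁻¹
  (c) N·s = kg·m·s⁻²·s = kg·m·s⁻¹
  (d) [kg·m²·s⁻²] / [m·s⁻¹] = kg·m·s⁻¹
  (e) [m] · [kg·s⁻¹] = kg·m·s⁻¹
All reduce to kg·m·s⁻¹ except (b), which is kg·m²·s⁻¹.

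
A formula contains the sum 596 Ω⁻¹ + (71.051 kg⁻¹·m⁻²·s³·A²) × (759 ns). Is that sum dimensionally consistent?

No

In SI base units:
  596 Ω⁻¹:  Ω⁻¹ = (V·A⁻¹)⁻¹ = kg⁻¹·m⁻²·s³·A²
  (71.051 kg⁻¹·m⁻²·s³·A²) × (759 ns):  [kg⁻¹·m⁻²·s³·A²] · [s] = kg⁻¹·m⁻²·s⁴·A²
kg⁻¹·m⁻²·s³·A² ≠ kg⁻¹·m⁻²·s⁴·A², so they cannot be added.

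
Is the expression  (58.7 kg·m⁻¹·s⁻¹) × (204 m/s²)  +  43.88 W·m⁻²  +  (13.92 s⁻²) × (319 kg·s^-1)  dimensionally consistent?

Yes

Dimensions:
  (58.7 kg·m⁻¹·s⁻¹) × (204 m/s²):  [kg·m⁻¹·s⁻¹] · [m·s⁻²] = kg·s⁻³
  43.88 W·m⁻²:  W·m⁻² = J·s⁻¹·m⁻² = kg·s⁻³
  (13.92 s⁻²) × (319 kg·s^-1):  [s⁻²] · [kg·s⁻¹] = kg·s⁻³
Every term reduces to kg·s⁻³.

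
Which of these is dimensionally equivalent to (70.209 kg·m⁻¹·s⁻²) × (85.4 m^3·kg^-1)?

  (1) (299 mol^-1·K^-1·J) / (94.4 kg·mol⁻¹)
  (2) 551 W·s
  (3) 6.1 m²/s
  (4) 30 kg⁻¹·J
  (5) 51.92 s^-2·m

Reference: [kg·m⁻¹·s⁻²] · [kg⁻¹·m³] = m²·s⁻².
Each option:
  (1) [kg·m²·s⁻²·K⁻¹·mol⁻¹] / [kg·mol⁻¹] = m²·s⁻²·K⁻¹
  (2) W·s = J·s⁻¹·s = kg·m²·s⁻²
  (3) m²·s⁻¹
  (4) J·kg⁻¹ = N·m·kg⁻¹ = m²·s⁻²  ← same
  (5) m·s⁻²
Only (4) matches m²·s⁻².

(4)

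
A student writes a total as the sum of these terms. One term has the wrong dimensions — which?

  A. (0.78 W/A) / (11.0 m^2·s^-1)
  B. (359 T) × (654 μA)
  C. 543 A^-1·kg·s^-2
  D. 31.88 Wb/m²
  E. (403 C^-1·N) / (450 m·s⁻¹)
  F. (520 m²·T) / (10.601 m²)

B.

In SI base units:
  A. [kg·m²·s⁻³·A⁻¹] / [m²·s⁻¹] = kg·s⁻²·A⁻¹
  B. [kg·s⁻²·A⁻¹] · [A] = kg·s⁻²
  C. kg·s⁻²·A⁻¹
  D. Wb·m⁻² = V·s·m⁻² = kg·s⁻²·A⁻¹
  E. [kg·m·s⁻³·A⁻¹] / [m·s⁻¹] = kg·s⁻²·A⁻¹
  F. [kg·m²·s⁻²·A⁻¹] / [m²] = kg·s⁻²·A⁻¹
All reduce to kg·s⁻²·A⁻¹ except B., which is kg·s⁻².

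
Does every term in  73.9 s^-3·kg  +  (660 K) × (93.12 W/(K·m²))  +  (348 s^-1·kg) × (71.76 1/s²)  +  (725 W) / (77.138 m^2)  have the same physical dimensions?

Yes

Reduce each to base SI dimensions:
  73.9 s^-3·kg:  kg·s⁻³
  (660 K) × (93.12 W/(K·m²)):  [K] · [kg·s⁻³·K⁻¹] = kg·s⁻³
  (348 s^-1·kg) × (71.76 1/s²):  [kg·s⁻¹] · [s⁻²] = kg·s⁻³
  (725 W) / (77.138 m^2):  [kg·m²·s⁻³] / [m²] = kg·s⁻³
Every term reduces to kg·s⁻³.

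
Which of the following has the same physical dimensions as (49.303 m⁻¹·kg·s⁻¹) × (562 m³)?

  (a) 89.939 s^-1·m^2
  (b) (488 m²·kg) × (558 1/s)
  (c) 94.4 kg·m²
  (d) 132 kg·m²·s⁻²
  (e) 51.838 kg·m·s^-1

(b)

Reference: [kg·m⁻¹·s⁻¹] · [m³] = kg·m²·s⁻¹.
Each option:
  (a) m²·s⁻¹
  (b) [kg·m²] · [s⁻¹] = kg·m²·s⁻¹  ← same
  (c) kg·m²
  (d) kg·m²·s⁻²
  (e) kg·m·s⁻¹
Only (b) matches kg·m²·s⁻¹.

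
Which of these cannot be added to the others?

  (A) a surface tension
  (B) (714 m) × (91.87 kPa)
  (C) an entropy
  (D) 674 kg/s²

In SI base units:
  (A) [surface tension] = kg·s⁻²
  (B) [m] · [kg·m⁻¹·s⁻²] = kg·s⁻²
  (C) [entropy] = kg·m²·s⁻²·K⁻¹
  (D) kg·s⁻²
All reduce to kg·s⁻² except (C), which is kg·m²·s⁻²·K⁻¹.

(C)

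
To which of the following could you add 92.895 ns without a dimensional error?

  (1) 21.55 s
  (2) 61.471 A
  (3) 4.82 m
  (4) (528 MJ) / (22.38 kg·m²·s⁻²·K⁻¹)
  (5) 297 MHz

Reference: s.
Each option:
  (1) s  ← same
  (2) A
  (3) m
  (4) [kg·m²·s⁻²] / [kg·m²·s⁻²·K⁻¹] = K
  (5) Hz = s⁻¹
Only (1) matches s.

(1)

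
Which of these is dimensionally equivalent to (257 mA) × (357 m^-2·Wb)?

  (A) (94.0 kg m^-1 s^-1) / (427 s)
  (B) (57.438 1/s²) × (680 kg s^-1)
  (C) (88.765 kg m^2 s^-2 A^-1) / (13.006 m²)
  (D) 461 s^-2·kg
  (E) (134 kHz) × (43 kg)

Reference: [A] · [kg·s⁻²·A⁻¹] = kg·s⁻².
Each option:
  (A) [kg·m⁻¹·s⁻¹] / [s] = kg·m⁻¹·s⁻²
  (B) [s⁻²] · [kg·s⁻¹] = kg·s⁻³
  (C) [kg·m²·s⁻²·A⁻¹] / [m²] = kg·s⁻²·A⁻¹
  (D) kg·s⁻²  ← same
  (E) [s⁻¹] · [kg] = kg·s⁻¹
Only (D) matches kg·s⁻².

(D)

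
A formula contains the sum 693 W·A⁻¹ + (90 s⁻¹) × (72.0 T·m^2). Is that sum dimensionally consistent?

Yes

Dimensions:
  693 W·A⁻¹:  W·A⁻¹ = J·s⁻¹·A⁻¹ = kg·m²·s⁻³·A⁻¹
  (90 s⁻¹) × (72.0 T·m^2):  [s⁻¹] · [kg·m²·s⁻²·A⁻¹] = kg·m²·s⁻³·A⁻¹
Both are kg·m²·s⁻³·A⁻¹, so they have the same dimensions and can be added.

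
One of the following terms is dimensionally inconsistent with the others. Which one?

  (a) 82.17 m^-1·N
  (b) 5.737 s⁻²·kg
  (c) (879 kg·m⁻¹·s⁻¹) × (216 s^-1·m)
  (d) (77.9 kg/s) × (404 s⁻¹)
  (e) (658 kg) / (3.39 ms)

(e)

Reduce each to base SI dimensions:
  (a) N·m⁻¹ = kg·m·s⁻²·m⁻¹ = kg·s⁻²
  (b) kg·s⁻²
  (c) [kg·m⁻¹·s⁻¹] · [m·s⁻¹] = kg·s⁻²
  (d) [kg·s⁻¹] · [s⁻¹] = kg·s⁻²
  (e) [kg] / [s] = kg·s⁻¹
All reduce to kg·s⁻² except (e), which is kg·s⁻¹.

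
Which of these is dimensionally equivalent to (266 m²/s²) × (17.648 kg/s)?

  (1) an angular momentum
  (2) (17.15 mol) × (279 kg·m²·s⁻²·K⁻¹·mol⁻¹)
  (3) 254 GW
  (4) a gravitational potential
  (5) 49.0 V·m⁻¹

Reference: [m²·s⁻²] · [kg·s⁻¹] = kg·m²·s⁻³.
Each option:
  (1) [angular momentum] = kg·m²·s⁻¹
  (2) [mol] · [kg·m²·s⁻²·K⁻¹·mol⁻¹] = kg·m²·s⁻²·K⁻¹
  (3) W = J·s⁻¹ = kg·m²·s⁻³  ← same
  (4) [gravitational potential] = m²·s⁻²
  (5) V·m⁻¹ = J·C⁻¹·m⁻¹ = kg·m·s⁻³·A⁻¹
Only (3) matches kg·m²·s⁻³.

(3)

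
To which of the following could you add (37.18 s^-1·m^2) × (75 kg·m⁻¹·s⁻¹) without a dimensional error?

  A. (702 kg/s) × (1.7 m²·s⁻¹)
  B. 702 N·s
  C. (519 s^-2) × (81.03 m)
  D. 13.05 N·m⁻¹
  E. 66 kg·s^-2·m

Reference: [m²·s⁻¹] · [kg·m⁻¹·s⁻¹] = kg·m·s⁻².
Each option:
  A. [kg·s⁻¹] · [m²·s⁻¹] = kg·m²·s⁻²
  B. N·s = kg·m·s⁻²·s = kg·m·s⁻¹
  C. [s⁻²] · [m] = m·s⁻²
  D. N·m⁻¹ = kg·m·s⁻²·m⁻¹ = kg·s⁻²
  E. kg·m·s⁻²  ← same
Only E. matches kg·m·s⁻².

E.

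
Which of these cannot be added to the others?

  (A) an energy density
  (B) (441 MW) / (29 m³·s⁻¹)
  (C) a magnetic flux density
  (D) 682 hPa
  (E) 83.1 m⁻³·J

Work out the base dimensions of each:
  (A) [energy density] = kg·m⁻¹·s⁻²
  (B) [kg·m²·s⁻³] / [m³·s⁻¹] = kg·m⁻¹·s⁻²
  (C) [magnetic flux density] = kg·s⁻²·A⁻¹
  (D) Pa = N·m⁻² = kg·m⁻¹·s⁻²
  (E) J·m⁻³ = N·m·m⁻³ = kg·m⁻¹·s⁻²
All reduce to kg·m⁻¹·s⁻² except (C), which is kg·s⁻²·A⁻¹.

(C)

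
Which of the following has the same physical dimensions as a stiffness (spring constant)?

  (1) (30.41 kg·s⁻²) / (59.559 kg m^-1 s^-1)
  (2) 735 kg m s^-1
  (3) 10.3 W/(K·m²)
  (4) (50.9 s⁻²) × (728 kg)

Reference: [stiffness (spring constant)] = kg·s⁻².
Each option:
  (1) [kg·s⁻²] / [kg·m⁻¹·s⁻¹] = m·s⁻¹
  (2) kg·m·s⁻¹
  (3) W·m⁻²·K⁻¹ = J·s⁻¹·m⁻²·K⁻¹ = kg·s⁻³·K⁻¹
  (4) [s⁻²] · [kg] = kg·s⁻²  ← same
Only (4) matches kg·s⁻².

(4)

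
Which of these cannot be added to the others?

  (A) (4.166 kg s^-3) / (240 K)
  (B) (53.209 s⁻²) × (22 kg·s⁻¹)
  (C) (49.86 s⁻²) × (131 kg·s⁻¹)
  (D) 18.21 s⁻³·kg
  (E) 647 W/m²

(A)

In SI base units:
  (A) [kg·s⁻³] / [K] = kg·s⁻³·K⁻¹
  (B) [s⁻²] · [kg·s⁻¹] = kg·s⁻³
  (C) [s⁻²] · [kg·s⁻¹] = kg·s⁻³
  (D) kg·s⁻³
  (E) W·m⁻² = J·s⁻¹·m⁻² = kg·s⁻³
All reduce to kg·s⁻³ except (A), which is kg·s⁻³·K⁻¹.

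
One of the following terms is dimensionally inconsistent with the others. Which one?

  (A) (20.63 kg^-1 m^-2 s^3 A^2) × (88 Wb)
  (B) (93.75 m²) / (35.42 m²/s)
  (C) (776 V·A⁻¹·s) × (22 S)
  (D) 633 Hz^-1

Expand each in SI base units:
  (A) [kg⁻¹·m⁻²·s³·A²] · [kg·m²·s⁻²·A⁻¹] = s·A
  (B) [m²] / [m²·s⁻¹] = s
  (C) [kg·m²·s⁻²·A⁻²] · [kg⁻¹·m⁻²·s³·A²] = s
  (D) Hz⁻¹ = (s⁻¹)⁻¹ = s
All reduce to s except (A), which is s·A.

(A)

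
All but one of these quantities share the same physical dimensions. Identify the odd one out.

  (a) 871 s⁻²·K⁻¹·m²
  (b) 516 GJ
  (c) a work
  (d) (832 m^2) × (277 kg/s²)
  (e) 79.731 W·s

(a)

Expand each in SI base units:
  (a) m²·s⁻²·K⁻¹
  (b) J = N·m = kg·m²·s⁻²
  (c) [work] = kg·m²·s⁻²
  (d) [m²] · [kg·s⁻²] = kg·m²·s⁻²
  (e) W·s = J·s⁻¹·s = kg·m²·s⁻²
All reduce to kg·m²·s⁻² except (a), which is m²·s⁻²·K⁻¹.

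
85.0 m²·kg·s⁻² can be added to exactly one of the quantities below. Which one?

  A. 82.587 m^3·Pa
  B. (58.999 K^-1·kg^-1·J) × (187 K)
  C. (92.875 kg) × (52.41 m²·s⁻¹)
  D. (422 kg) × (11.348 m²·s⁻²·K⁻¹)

A.

Reference: kg·m²·s⁻².
Each option:
  A. Pa·m³ = N·m⁻²·m³ = kg·m²·s⁻²  ← same
  B. [m²·s⁻²·K⁻¹] · [K] = m²·s⁻²
  C. [kg] · [m²·s⁻¹] = kg·m²·s⁻¹
  D. [kg] · [m²·s⁻²·K⁻¹] = kg·m²·s⁻²·K⁻¹
Only A. matches kg·m²·s⁻².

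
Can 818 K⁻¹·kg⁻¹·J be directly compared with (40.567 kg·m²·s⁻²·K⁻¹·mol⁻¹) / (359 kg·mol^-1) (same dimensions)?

Yes

In SI base units:
  818 K⁻¹·kg⁻¹·J:  J·kg⁻¹·K⁻¹ = N·m·kg⁻¹·K⁻¹ = m²·s⁻²·K⁻¹
  (40.567 kg·m²·s⁻²·K⁻¹·mol⁻¹) / (359 kg·mol^-1):  [kg·m²·s⁻²·K⁻¹·mol⁻¹] / [kg·mol⁻¹] = m²·s⁻²·K⁻¹
Both are m²·s⁻²·K⁻¹, so they have the same dimensions and can be added.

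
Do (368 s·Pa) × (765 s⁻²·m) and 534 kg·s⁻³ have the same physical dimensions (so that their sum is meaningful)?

Reduce each to base SI dimensions:
  (368 s·Pa) × (765 s⁻²·m):  [kg·m⁻¹·s⁻¹] · [m·s⁻²] = kg·s⁻³
  534 kg·s⁻³:  kg·s⁻³
Both are kg·s⁻³, so they have the same dimensions and can be added.

Yes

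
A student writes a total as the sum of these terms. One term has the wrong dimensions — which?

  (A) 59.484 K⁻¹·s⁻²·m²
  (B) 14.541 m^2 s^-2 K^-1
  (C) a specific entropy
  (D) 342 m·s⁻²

Dimensions:
  (A) m²·s⁻²·K⁻¹
  (B) m²·s⁻²·K⁻¹
  (C) [specific entropy] = m²·s⁻²·K⁻¹
  (D) m·s⁻²
All reduce to m²·s⁻²·K⁻¹ except (D), which is m·s⁻².

(D)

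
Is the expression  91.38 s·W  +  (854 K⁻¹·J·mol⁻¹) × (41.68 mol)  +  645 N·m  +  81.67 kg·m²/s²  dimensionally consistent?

In SI base units:
  91.38 s·W:  W·s = J·s⁻¹·s = kg·m²·s⁻²
  (854 K⁻¹·J·mol⁻¹) × (41.68 mol):  [kg·m²·s⁻²·K⁻¹·mol⁻¹] · [mol] = kg·m²·s⁻²·K⁻¹
  645 N·m:  N·m = kg·m·s⁻²·m = kg·m²·s⁻²
  81.67 kg·m²/s²:  kg·m²·s⁻²
The terms do not share a single dimension (kg·m²·s⁻² vs kg·m²·s⁻²·K⁻¹).

No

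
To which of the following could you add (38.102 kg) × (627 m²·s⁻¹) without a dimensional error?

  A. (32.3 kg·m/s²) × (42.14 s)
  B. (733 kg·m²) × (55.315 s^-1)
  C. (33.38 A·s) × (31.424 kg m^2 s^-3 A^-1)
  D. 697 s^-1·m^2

Reference: [kg] · [m²·s⁻¹] = kg·m²·s⁻¹.
Each option:
  A. [kg·m·s⁻²] · [s] = kg·m·s⁻¹
  B. [kg·m²] · [s⁻¹] = kg·m²·s⁻¹  ← same
  C. [s·A] · [kg·m²·s⁻³·A⁻¹] = kg·m²·s⁻²
  D. m²·s⁻¹
Only B. matches kg·m²·s⁻¹.

B.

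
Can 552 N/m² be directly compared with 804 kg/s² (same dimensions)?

Expand each in SI base units:
  552 N/m²:  N·m⁻² = kg·m·s⁻²·m⁻² = kg·m⁻¹·s⁻²
  804 kg/s²:  kg·s⁻²
kg·m⁻¹·s⁻² ≠ kg·s⁻², so they cannot be added.

No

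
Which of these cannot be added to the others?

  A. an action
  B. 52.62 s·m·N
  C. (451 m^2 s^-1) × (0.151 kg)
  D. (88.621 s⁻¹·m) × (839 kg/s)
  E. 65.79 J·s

Dimensions:
  A. [action] = kg·m²·s⁻¹
  B. N·m·s = kg·m·s⁻²·m·s = kg·m²·s⁻¹
  C. [m²·s⁻¹] · [kg] = kg·m²·s⁻¹
  D. [m·s⁻¹] · [kg·s⁻¹] = kg·m·s⁻²
  E. J·s = N·m·s = kg·m²·s⁻¹
All reduce to kg·m²·s⁻¹ except D., which is kg·m·s⁻².

D.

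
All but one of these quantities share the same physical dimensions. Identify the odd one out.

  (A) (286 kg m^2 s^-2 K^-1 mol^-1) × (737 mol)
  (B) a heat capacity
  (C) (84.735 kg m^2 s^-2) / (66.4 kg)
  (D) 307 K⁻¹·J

(C)

In SI base units:
  (A) [kg·m²·s⁻²·K⁻¹·mol⁻¹] · [mol] = kg·m²·s⁻²·K⁻¹
  (B) [heat capacity] = kg·m²·s⁻²·K⁻¹
  (C) [kg·m²·s⁻²] / [kg] = m²·s⁻²
  (D) J·K⁻¹ = N·m·K⁻¹ = kg·m²·s⁻²·K⁻¹
All reduce to kg·m²·s⁻²·K⁻¹ except (C), which is m²·s⁻².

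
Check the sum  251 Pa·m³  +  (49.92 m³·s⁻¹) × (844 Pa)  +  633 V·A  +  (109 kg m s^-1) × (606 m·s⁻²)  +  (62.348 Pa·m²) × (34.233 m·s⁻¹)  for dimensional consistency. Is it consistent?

In SI base units:
  251 Pa·m³:  Pa·m³ = N·m⁻²·m³ = kg·m²·s⁻²
  (49.92 m³·s⁻¹) × (844 Pa):  [m³·s⁻¹] · [kg·m⁻¹·s⁻²] = kg·m²·s⁻³
  633 V·A:  V·A = J·C⁻¹·A = kg·m²·s⁻³
  (109 kg m s^-1) × (606 m·s⁻²):  [kg·m·s⁻¹] · [m·s⁻²] = kg·m²·s⁻³
  (62.348 Pa·m²) × (34.233 m·s⁻¹):  [kg·m·s⁻²] · [m·s⁻¹] = kg·m²·s⁻³
The terms do not share a single dimension (kg·m²·s⁻² vs kg·m²·s⁻³).

No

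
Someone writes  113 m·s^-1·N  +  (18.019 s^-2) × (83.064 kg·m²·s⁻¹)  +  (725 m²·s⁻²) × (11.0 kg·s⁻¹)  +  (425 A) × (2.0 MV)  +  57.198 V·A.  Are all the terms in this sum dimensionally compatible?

Yes

Work out the base dimensions of each:
  113 m·s^-1·N:  N·m·s⁻¹ = kg·m·s⁻²·m·s⁻¹ = kg·m²·s⁻³
  (18.019 s^-2) × (83.064 kg·m²·s⁻¹):  [s⁻²] · [kg·m²·s⁻¹] = kg·m²·s⁻³
  (725 m²·s⁻²) × (11.0 kg·s⁻¹):  [m²·s⁻²] · [kg·s⁻¹] = kg·m²·s⁻³
  (425 A) × (2.0 MV):  [A] · [kg·m²·s⁻³·A⁻¹] = kg·m²·s⁻³
  57.198 V·A:  V·A = J·C⁻¹·A = kg·m²·s⁻³
Every term reduces to kg·m²·s⁻³.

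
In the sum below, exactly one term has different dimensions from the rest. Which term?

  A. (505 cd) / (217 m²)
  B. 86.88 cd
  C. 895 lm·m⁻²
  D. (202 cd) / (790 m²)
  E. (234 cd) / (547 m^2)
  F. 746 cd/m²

B.

In SI base units:
  A. [cd] / [m²] = m⁻²·cd
  B. cd
  C. lm·m⁻² = cd·m⁻² = m⁻²·cd
  D. [cd] / [m²] = m⁻²·cd
  E. [cd] / [m²] = m⁻²·cd
  F. cd·m⁻² = m⁻²·cd
All reduce to m⁻²·cd except B., which is cd.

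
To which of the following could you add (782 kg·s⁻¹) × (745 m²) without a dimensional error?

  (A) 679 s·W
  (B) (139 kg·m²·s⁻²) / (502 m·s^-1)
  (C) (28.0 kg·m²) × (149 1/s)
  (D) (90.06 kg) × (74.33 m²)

Reference: [kg·s⁻¹] · [m²] = kg·m²·s⁻¹.
Each option:
  (A) W·s = J·s⁻¹·s = kg·m²·s⁻²
  (B) [kg·m²·s⁻²] / [m·s⁻¹] = kg·m·s⁻¹
  (C) [kg·m²] · [s⁻¹] = kg·m²·s⁻¹  ← same
  (D) [kg] · [m²] = kg·m²
Only (C) matches kg·m²·s⁻¹.

(C)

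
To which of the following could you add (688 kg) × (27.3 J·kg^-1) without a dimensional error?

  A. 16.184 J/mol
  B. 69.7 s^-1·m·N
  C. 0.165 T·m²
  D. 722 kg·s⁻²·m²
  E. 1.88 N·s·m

D.

Reference: [kg] · [m²·s⁻²] = kg·m²·s⁻².
Each option:
  A. J·mol⁻¹ = N·m·mol⁻¹ = kg·m²·s⁻²·mol⁻¹
  B. N·m·s⁻¹ = kg·m·s⁻²·m·s⁻¹ = kg·m²·s⁻³
  C. T·m² = Wb·m⁻²·m² = kg·m²·s⁻²·A⁻¹
  D. kg·m²·s⁻²  ← same
  E. N·m·s = kg·m·s⁻²·m·s = kg·m²·s⁻¹
Only D. matches kg·m²·s⁻².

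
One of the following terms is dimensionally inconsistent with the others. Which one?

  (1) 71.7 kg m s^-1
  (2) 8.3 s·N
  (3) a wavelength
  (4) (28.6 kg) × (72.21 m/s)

(3)

Expand each in SI base units:
  (1) kg·m·s⁻¹
  (2) N·s = kg·m·s⁻²·s = kg·m·s⁻¹
  (3) [wavelength] = m
  (4) [kg] · [m·s⁻¹] = kg·m·s⁻¹
All reduce to kg·m·s⁻¹ except (3), which is m.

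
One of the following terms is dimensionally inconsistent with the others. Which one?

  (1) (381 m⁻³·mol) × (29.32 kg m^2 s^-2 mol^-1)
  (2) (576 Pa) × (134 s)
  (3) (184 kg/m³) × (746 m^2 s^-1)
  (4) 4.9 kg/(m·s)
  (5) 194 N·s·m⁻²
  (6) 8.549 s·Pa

Reduce each to base SI dimensions:
  (1) [m⁻³·mol] · [kg·m²·s⁻²·mol⁻¹] = kg·m⁻¹·s⁻²
  (2) [kg·m⁻¹·s⁻²] · [s] = kg·m⁻¹·s⁻¹
  (3) [kg·m⁻³] · [m²·s⁻¹] = kg·m⁻¹·s⁻¹
  (4) kg·m⁻¹·s⁻¹
  (5) N·s·m⁻² = kg·m·s⁻²·s·m⁻² = kg·m⁻¹·s⁻¹
  (6) Pa·s = N·m⁻²·s = kg·m⁻¹·s⁻¹
All reduce to kg·m⁻¹·s⁻¹ except (1), which is kg·m⁻¹·s⁻².

(1)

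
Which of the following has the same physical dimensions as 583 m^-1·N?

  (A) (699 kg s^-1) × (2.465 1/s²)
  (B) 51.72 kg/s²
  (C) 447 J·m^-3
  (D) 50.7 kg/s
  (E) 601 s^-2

Reference: N·m⁻¹ = kg·m·s⁻²·m⁻¹ = kg·s⁻².
Each option:
  (A) [kg·s⁻¹] · [s⁻²] = kg·s⁻³
  (B) kg·s⁻²  ← same
  (C) J·m⁻³ = N·m·m⁻³ = kg·m⁻¹·s⁻²
  (D) kg·s⁻¹
  (E) s⁻²
Only (B) matches kg·s⁻².

(B)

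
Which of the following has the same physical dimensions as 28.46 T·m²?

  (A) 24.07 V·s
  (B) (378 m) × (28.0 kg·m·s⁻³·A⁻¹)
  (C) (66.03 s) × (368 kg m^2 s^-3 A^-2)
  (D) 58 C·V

Reference: T·m² = Wb·m⁻²·m² = kg·m²·s⁻²·A⁻¹.
Each option:
  (A) V·s = J·C⁻¹·s = kg·m²·s⁻²·A⁻¹  ← same
  (B) [m] · [kg·m·s⁻³·A⁻¹] = kg·m²·s⁻³·A⁻¹
  (C) [s] · [kg·m²·s⁻³·A⁻²] = kg·m²·s⁻²·A⁻²
  (D) C·V = s·A·J·C⁻¹ = kg·m²·s⁻²
Only (A) matches kg·m²·s⁻²·A⁻¹.

(A)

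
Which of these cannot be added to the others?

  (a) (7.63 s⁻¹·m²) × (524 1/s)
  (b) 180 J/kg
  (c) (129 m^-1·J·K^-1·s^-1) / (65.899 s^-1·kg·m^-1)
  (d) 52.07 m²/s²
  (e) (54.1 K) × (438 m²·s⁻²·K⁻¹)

(c)

Expand each in SI base units:
  (a) [m²·s⁻¹] · [s⁻¹] = m²·s⁻²
  (b) J·kg⁻¹ = N·m·kg⁻¹ = m²·s⁻²
  (c) [kg·m·s⁻³·K⁻¹] / [kg·m⁻¹·s⁻¹] = m²·s⁻²·K⁻¹
  (d) m²·s⁻²
  (e) [K] · [m²·s⁻²·K⁻¹] = m²·s⁻²
All reduce to m²·s⁻² except (c), which is m²·s⁻²·K⁻¹.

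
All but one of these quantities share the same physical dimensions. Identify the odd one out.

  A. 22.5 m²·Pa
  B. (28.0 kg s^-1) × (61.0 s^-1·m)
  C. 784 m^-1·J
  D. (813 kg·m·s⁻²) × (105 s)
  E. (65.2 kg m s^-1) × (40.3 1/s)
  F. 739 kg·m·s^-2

Expand each in SI base units:
  A. Pa·m² = N·m⁻²·m² = kg·m·s⁻²
  B. [kg·s⁻¹] · [m·s⁻¹] = kg·m·s⁻²
  C. J·m⁻¹ = N·m·m⁻¹ = kg·m·s⁻²
  D. [kg·m·s⁻²] · [s] = kg·m·s⁻¹
  E. [kg·m·s⁻¹] · [s⁻¹] = kg·m·s⁻²
  F. kg·m·s⁻²
All reduce to kg·m·s⁻² except D., which is kg·m·s⁻¹.

D.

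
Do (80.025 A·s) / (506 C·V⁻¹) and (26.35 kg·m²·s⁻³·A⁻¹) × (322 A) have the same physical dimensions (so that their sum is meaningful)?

Dimensions:
  (80.025 A·s) / (506 C·V⁻¹):  [s·A] / [kg⁻¹·m⁻²·s⁴·A²] = kg·m²·s⁻³·A⁻¹
  (26.35 kg·m²·s⁻³·A⁻¹) × (322 A):  [kg·m²·s⁻³·A⁻¹] · [A] = kg·m²·s⁻³
kg·m²·s⁻³·A⁻¹ ≠ kg·m²·s⁻³, so they cannot be added.

No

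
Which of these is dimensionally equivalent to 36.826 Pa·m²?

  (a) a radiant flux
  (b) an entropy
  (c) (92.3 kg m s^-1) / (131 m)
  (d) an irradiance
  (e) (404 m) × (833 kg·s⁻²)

(e)

Reference: Pa·m² = N·m⁻²·m² = kg·m·s⁻².
Each option:
  (a) [radiant flux] = kg·m²·s⁻³
  (b) [entropy] = kg·m²·s⁻²·K⁻¹
  (c) [kg·m·s⁻¹] / [m] = kg·s⁻¹
  (d) [irradiance] = kg·s⁻³
  (e) [m] · [kg·s⁻²] = kg·m·s⁻²  ← same
Only (e) matches kg·m·s⁻².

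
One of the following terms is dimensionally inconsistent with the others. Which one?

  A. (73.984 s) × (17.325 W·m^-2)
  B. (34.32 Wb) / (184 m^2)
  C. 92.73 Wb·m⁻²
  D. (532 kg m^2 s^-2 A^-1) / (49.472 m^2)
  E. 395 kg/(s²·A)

A.

Expand each in SI base units:
  A. [s] · [kg·s⁻³] = kg·s⁻²
  B. [kg·m²·s⁻²·A⁻¹] / [m²] = kg·s⁻²·A⁻¹
  C. Wb·m⁻² = V·s·m⁻² = kg·s⁻²·A⁻¹
  D. [kg·m²·s⁻²·A⁻¹] / [m²] = kg·s⁻²·A⁻¹
  E. kg·s⁻²·A⁻¹
All reduce to kg·s⁻²·A⁻¹ except A., which is kg·s⁻².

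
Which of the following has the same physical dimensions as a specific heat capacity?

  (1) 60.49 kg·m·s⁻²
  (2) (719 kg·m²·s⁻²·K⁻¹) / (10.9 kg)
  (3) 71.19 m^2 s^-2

Reference: [specific heat capacity] = m²·s⁻²·K⁻¹.
Each option:
  (1) kg·m·s⁻²
  (2) [kg·m²·s⁻²·K⁻¹] / [kg] = m²·s⁻²·K⁻¹  ← same
  (3) m²·s⁻²
Only (2) matches m²·s⁻²·K⁻¹.

(2)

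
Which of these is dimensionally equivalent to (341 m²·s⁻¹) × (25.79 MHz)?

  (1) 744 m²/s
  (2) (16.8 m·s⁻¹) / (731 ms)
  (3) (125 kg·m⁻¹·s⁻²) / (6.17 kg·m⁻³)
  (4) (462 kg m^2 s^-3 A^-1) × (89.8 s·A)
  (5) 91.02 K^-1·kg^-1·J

(3)

Reference: [m²·s⁻¹] · [s⁻¹] = m²·s⁻².
Each option:
  (1) m²·s⁻¹
  (2) [m·s⁻¹] / [s] = m·s⁻²
  (3) [kg·m⁻¹·s⁻²] / [kg·m⁻³] = m²·s⁻²  ← same
  (4) [kg·m²·s⁻³·A⁻¹] · [s·A] = kg·m²·s⁻²
  (5) J·kg⁻¹·K⁻¹ = N·m·kg⁻¹·K⁻¹ = m²·s⁻²·K⁻¹
Only (3) matches m²·s⁻².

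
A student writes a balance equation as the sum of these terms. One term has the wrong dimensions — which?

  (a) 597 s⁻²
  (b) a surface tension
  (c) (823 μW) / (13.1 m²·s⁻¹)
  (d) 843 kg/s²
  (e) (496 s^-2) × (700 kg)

(a)

Expand each in SI base units:
  (a) s⁻²
  (b) [surface tension] = kg·s⁻²
  (c) [kg·m²·s⁻³] / [m²·s⁻¹] = kg·s⁻²
  (d) kg·s⁻²
  (e) [s⁻²] · [kg] = kg·s⁻²
All reduce to kg·s⁻² except (a), which is s⁻².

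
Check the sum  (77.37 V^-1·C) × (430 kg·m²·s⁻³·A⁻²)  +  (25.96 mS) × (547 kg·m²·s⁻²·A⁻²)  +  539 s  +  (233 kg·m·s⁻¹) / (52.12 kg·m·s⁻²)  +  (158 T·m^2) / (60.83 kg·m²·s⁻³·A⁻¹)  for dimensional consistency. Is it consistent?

In SI base units:
  (77.37 V^-1·C) × (430 kg·m²·s⁻³·A⁻²):  [kg⁻¹·m⁻²·s⁴·A²] · [kg·m²·s⁻³·A⁻²] = s
  (25.96 mS) × (547 kg·m²·s⁻²·A⁻²):  [kg⁻¹·m⁻²·s³·A²] · [kg·m²·s⁻²·A⁻²] = s
  539 s:  s
  (233 kg·m·s⁻¹) / (52.12 kg·m·s⁻²):  [kg·m·s⁻¹] / [kg·m·s⁻²] = s
  (158 T·m^2) / (60.83 kg·m²·s⁻³·A⁻¹):  [kg·m²·s⁻²·A⁻¹] / [kg·m²·s⁻³·A⁻¹] = s
Every term reduces to s.

Yes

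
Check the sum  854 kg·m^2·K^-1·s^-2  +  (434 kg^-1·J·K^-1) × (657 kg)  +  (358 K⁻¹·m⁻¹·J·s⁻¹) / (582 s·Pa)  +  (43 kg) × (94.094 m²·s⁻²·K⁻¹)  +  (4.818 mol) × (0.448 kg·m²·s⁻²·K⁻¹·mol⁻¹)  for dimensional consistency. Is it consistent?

Reduce each to base SI dimensions:
  854 kg·m^2·K^-1·s^-2:  kg·m²·s⁻²·K⁻¹
  (434 kg^-1·J·K^-1) × (657 kg):  [m²·s⁻²·K⁻¹] · [kg] = kg·m²·s⁻²·K⁻¹
  (358 K⁻¹·m⁻¹·J·s⁻¹) / (582 s·Pa):  [kg·m·s⁻³·K⁻¹] / [kg·m⁻¹·s⁻¹] = m²·s⁻²·K⁻¹
  (43 kg) × (94.094 m²·s⁻²·K⁻¹):  [kg] · [m²·s⁻²·K⁻¹] = kg·m²·s⁻²·K⁻¹
  (4.818 mol) × (0.448 kg·m²·s⁻²·K⁻¹·mol⁻¹):  [mol] · [kg·m²·s⁻²·K⁻¹·mol⁻¹] = kg·m²·s⁻²·K⁻¹
The terms do not share a single dimension (kg·m²·s⁻²·K⁻¹ vs m²·s⁻²·K⁻¹).

No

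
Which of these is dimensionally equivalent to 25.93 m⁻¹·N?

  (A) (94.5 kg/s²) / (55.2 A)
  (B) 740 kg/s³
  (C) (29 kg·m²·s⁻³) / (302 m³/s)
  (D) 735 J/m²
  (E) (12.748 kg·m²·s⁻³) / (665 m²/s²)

(D)

Reference: N·m⁻¹ = kg·m·s⁻²·m⁻¹ = kg·s⁻².
Each option:
  (A) [kg·s⁻²] / [A] = kg·s⁻²·A⁻¹
  (B) kg·s⁻³
  (C) [kg·m²·s⁻³] / [m³·s⁻¹] = kg·m⁻¹·s⁻²
  (D) J·m⁻² = N·m·m⁻² = kg·s⁻²  ← same
  (E) [kg·m²·s⁻³] / [m²·s⁻²] = kg·s⁻¹
Only (D) matches kg·s⁻².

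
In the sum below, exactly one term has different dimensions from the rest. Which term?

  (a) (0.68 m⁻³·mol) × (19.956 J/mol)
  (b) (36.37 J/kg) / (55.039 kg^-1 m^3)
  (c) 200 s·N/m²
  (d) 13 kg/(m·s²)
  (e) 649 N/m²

Work out the base dimensions of each:
  (a) [m⁻³·mol] · [kg·m²·s⁻²·mol⁻¹] = kg·m⁻¹·s⁻²
  (b) [m²·s⁻²] / [kg⁻¹·m³] = kg·m⁻¹·s⁻²
  (c) N·s·m⁻² = kg·m·s⁻²·s·m⁻² = kg·m⁻¹·s⁻¹
  (d) kg·m⁻¹·s⁻²
  (e) N·m⁻² = kg·m·s⁻²·m⁻² = kg·m⁻¹·s⁻²
All reduce to kg·m⁻¹·s⁻² except (c), which is kg·m⁻¹·s⁻¹.

(c)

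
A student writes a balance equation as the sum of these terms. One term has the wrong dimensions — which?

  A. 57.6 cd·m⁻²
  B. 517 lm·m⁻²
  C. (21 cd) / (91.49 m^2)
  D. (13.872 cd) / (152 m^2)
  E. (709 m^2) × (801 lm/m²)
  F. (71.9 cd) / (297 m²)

E.

Expand each in SI base units:
  A. cd·m⁻² = m⁻²·cd
  B. lm·m⁻² = cd·m⁻² = m⁻²·cd
  C. [cd] / [m²] = m⁻²·cd
  D. [cd] / [m²] = m⁻²·cd
  E. [m²] · [m⁻²·cd] = cd
  F. [cd] / [m²] = m⁻²·cd
All reduce to m⁻²·cd except E., which is cd.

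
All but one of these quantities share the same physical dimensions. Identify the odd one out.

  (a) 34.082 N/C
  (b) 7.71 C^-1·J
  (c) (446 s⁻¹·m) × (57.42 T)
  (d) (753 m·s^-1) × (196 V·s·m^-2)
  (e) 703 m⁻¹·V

Reduce each to base SI dimensions:
  (a) N·C⁻¹ = kg·m·s⁻²·(s·A)⁻¹ = kg·m·s⁻³·A⁻¹
  (b) J·C⁻¹ = N·m·(s·A)⁻¹ = kg·m²·s⁻³·A⁻¹
  (c) [m·s⁻¹] · [kg·s⁻²·A⁻¹] = kg·m·s⁻³·A⁻¹
  (d) [m·s⁻¹] · [kg·s⁻²·A⁻¹] = kg·m·s⁻³·A⁻¹
  (e) V·m⁻¹ = J·C⁻¹·m⁻¹ = kg·m·s⁻³·A⁻¹
All reduce to kg·m·s⁻³·A⁻¹ except (b), which is kg·m²·s⁻³·A⁻¹.

(b)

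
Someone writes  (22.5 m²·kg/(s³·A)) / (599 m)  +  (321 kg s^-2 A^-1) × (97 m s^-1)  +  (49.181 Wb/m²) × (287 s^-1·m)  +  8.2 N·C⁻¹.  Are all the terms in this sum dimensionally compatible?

Yes

In SI base units:
  (22.5 m²·kg/(s³·A)) / (599 m):  [kg·m²·s⁻³·A⁻¹] / [m] = kg·m·s⁻³·A⁻¹
  (321 kg s^-2 A^-1) × (97 m s^-1):  [kg·s⁻²·A⁻¹] · [m·s⁻¹] = kg·m·s⁻³·A⁻¹
  (49.181 Wb/m²) × (287 s^-1·m):  [kg·s⁻²·A⁻¹] · [m·s⁻¹] = kg·m·s⁻³·A⁻¹
  8.2 N·C⁻¹:  N·C⁻¹ = kg·m·s⁻²·(s·A)⁻¹ = kg·m·s⁻³·A⁻¹
Every term reduces to kg·m·s⁻³·A⁻¹.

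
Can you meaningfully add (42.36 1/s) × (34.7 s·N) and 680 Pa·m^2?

Work out the base dimensions of each:
  (42.36 1/s) × (34.7 s·N):  [s⁻¹] · [kg·m·s⁻¹] = kg·m·s⁻²
  680 Pa·m^2:  Pa·m² = N·m⁻²·m² = kg·m·s⁻²
Both are kg·m·s⁻², so they have the same dimensions and can be added.

Yes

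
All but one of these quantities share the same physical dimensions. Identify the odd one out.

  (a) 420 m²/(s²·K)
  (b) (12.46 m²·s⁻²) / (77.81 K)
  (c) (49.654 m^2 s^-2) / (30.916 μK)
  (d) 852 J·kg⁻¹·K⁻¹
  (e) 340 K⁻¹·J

Reduce each to base SI dimensions:
  (a) m²·s⁻²·K⁻¹
  (b) [m²·s⁻²] / [K] = m²·s⁻²·K⁻¹
  (c) [m²·s⁻²] / [K] = m²·s⁻²·K⁻¹
  (d) J·kg⁻¹·K⁻¹ = N·m·kg⁻¹·K⁻¹ = m²·s⁻²·K⁻¹
  (e) J·K⁻¹ = N·m·K⁻¹ = kg·m²·s⁻²·K⁻¹
All reduce to m²·s⁻²·K⁻¹ except (e), which is kg·m²·s⁻²·K⁻¹.

(e)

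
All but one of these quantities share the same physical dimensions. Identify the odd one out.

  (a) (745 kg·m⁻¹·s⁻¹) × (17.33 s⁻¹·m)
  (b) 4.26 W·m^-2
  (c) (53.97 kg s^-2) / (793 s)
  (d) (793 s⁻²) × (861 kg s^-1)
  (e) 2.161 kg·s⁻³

(a)

Dimensions:
  (a) [kg·m⁻¹·s⁻¹] · [m·s⁻¹] = kg·s⁻²
  (b) W·m⁻² = J·s⁻¹·m⁻² = kg·s⁻³
  (c) [kg·s⁻²] / [s] = kg·s⁻³
  (d) [s⁻²] · [kg·s⁻¹] = kg·s⁻³
  (e) kg·s⁻³
All reduce to kg·s⁻³ except (a), which is kg·s⁻².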